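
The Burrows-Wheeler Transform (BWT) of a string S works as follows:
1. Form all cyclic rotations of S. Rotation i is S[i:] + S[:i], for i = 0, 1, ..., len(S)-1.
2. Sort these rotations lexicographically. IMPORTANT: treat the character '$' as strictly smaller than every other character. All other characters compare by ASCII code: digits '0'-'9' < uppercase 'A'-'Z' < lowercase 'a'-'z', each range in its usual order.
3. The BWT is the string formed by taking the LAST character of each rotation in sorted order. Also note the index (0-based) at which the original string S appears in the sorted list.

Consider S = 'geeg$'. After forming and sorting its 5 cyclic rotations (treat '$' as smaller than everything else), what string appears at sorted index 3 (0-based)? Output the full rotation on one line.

All 5 rotations (rotation i = S[i:]+S[:i]):
  rot[0] = geeg$
  rot[1] = eeg$g
  rot[2] = eg$ge
  rot[3] = g$gee
  rot[4] = $geeg
Sorted (with $ < everything):
  sorted[0] = $geeg
  sorted[1] = eeg$g
  sorted[2] = eg$ge
  sorted[3] = g$gee
  sorted[4] = geeg$
sorted[3] = g$gee

Answer: g$gee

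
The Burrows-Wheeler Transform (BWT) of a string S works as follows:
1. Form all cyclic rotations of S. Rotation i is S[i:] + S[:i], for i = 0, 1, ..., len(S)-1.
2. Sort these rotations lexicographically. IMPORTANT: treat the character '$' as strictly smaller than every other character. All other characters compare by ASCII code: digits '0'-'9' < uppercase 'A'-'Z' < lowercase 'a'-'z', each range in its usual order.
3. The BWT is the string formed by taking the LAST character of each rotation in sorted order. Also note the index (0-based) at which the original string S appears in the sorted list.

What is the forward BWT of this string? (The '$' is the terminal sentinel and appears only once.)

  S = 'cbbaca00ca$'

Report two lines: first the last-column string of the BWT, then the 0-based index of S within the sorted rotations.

Answer: aa0ccbbc0a$
10

Derivation:
All 11 rotations (rotation i = S[i:]+S[:i]):
  rot[0] = cbbaca00ca$
  rot[1] = bbaca00ca$c
  rot[2] = baca00ca$cb
  rot[3] = aca00ca$cbb
  rot[4] = ca00ca$cbba
  rot[5] = a00ca$cbbac
  rot[6] = 00ca$cbbaca
  rot[7] = 0ca$cbbaca0
  rot[8] = ca$cbbaca00
  rot[9] = a$cbbaca00c
  rot[10] = $cbbaca00ca
Sorted (with $ < everything):
  sorted[0] = $cbbaca00ca  (last char: 'a')
  sorted[1] = 00ca$cbbaca  (last char: 'a')
  sorted[2] = 0ca$cbbaca0  (last char: '0')
  sorted[3] = a$cbbaca00c  (last char: 'c')
  sorted[4] = a00ca$cbbac  (last char: 'c')
  sorted[5] = aca00ca$cbb  (last char: 'b')
  sorted[6] = baca00ca$cb  (last char: 'b')
  sorted[7] = bbaca00ca$c  (last char: 'c')
  sorted[8] = ca$cbbaca00  (last char: '0')
  sorted[9] = ca00ca$cbba  (last char: 'a')
  sorted[10] = cbbaca00ca$  (last char: '$')
Last column: aa0ccbbc0a$
Original string S is at sorted index 10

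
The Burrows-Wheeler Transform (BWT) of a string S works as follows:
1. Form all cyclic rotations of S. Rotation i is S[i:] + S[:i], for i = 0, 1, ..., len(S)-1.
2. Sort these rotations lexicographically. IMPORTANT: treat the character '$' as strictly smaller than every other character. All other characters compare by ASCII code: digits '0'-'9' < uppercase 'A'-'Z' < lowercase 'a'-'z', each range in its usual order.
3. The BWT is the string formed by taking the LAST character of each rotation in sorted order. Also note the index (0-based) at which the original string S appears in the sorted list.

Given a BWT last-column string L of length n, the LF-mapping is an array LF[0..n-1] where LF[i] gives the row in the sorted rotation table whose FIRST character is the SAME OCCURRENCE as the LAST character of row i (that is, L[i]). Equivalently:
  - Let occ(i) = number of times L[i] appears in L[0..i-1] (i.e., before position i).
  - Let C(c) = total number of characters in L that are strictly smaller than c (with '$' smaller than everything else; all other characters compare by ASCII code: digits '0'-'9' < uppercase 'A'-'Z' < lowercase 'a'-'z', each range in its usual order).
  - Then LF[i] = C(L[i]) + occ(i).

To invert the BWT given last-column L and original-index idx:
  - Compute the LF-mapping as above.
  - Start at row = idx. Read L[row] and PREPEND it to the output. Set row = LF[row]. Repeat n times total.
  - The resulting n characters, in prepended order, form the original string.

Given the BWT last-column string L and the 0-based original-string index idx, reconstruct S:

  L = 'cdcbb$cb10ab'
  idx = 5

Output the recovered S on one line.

LF mapping: 8 11 9 4 5 0 10 6 2 1 3 7
Walk LF starting at row 5, prepending L[row]:
  step 1: row=5, L[5]='$', prepend. Next row=LF[5]=0
  step 2: row=0, L[0]='c', prepend. Next row=LF[0]=8
  step 3: row=8, L[8]='1', prepend. Next row=LF[8]=2
  step 4: row=2, L[2]='c', prepend. Next row=LF[2]=9
  step 5: row=9, L[9]='0', prepend. Next row=LF[9]=1
  step 6: row=1, L[1]='d', prepend. Next row=LF[1]=11
  step 7: row=11, L[11]='b', prepend. Next row=LF[11]=7
  step 8: row=7, L[7]='b', prepend. Next row=LF[7]=6
  step 9: row=6, L[6]='c', prepend. Next row=LF[6]=10
  step 10: row=10, L[10]='a', prepend. Next row=LF[10]=3
  step 11: row=3, L[3]='b', prepend. Next row=LF[3]=4
  step 12: row=4, L[4]='b', prepend. Next row=LF[4]=5
Reversed output: bbacbbd0c1c$

Answer: bbacbbd0c1c$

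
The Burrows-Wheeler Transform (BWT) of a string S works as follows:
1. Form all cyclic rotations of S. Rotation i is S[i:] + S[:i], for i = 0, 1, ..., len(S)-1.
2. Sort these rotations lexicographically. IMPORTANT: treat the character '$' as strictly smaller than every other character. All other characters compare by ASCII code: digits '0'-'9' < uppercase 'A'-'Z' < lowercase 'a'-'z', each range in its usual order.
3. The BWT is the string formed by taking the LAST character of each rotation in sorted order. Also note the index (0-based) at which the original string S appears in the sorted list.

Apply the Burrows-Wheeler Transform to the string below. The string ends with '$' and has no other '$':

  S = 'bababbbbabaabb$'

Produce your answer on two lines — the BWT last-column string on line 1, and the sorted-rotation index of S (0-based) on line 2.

All 15 rotations (rotation i = S[i:]+S[:i]):
  rot[0] = bababbbbabaabb$
  rot[1] = ababbbbabaabb$b
  rot[2] = babbbbabaabb$ba
  rot[3] = abbbbabaabb$bab
  rot[4] = bbbbabaabb$baba
  rot[5] = bbbabaabb$babab
  rot[6] = bbabaabb$bababb
  rot[7] = babaabb$bababbb
  rot[8] = abaabb$bababbbb
  rot[9] = baabb$bababbbba
  rot[10] = aabb$bababbbbab
  rot[11] = abb$bababbbbaba
  rot[12] = bb$bababbbbabaa
  rot[13] = b$bababbbbabaab
  rot[14] = $bababbbbabaabb
Sorted (with $ < everything):
  sorted[0] = $bababbbbabaabb  (last char: 'b')
  sorted[1] = aabb$bababbbbab  (last char: 'b')
  sorted[2] = abaabb$bababbbb  (last char: 'b')
  sorted[3] = ababbbbabaabb$b  (last char: 'b')
  sorted[4] = abb$bababbbbaba  (last char: 'a')
  sorted[5] = abbbbabaabb$bab  (last char: 'b')
  sorted[6] = b$bababbbbabaab  (last char: 'b')
  sorted[7] = baabb$bababbbba  (last char: 'a')
  sorted[8] = babaabb$bababbb  (last char: 'b')
  sorted[9] = bababbbbabaabb$  (last char: '$')
  sorted[10] = babbbbabaabb$ba  (last char: 'a')
  sorted[11] = bb$bababbbbabaa  (last char: 'a')
  sorted[12] = bbabaabb$bababb  (last char: 'b')
  sorted[13] = bbbabaabb$babab  (last char: 'b')
  sorted[14] = bbbbabaabb$baba  (last char: 'a')
Last column: bbbbabbab$aabba
Original string S is at sorted index 9

Answer: bbbbabbab$aabba
9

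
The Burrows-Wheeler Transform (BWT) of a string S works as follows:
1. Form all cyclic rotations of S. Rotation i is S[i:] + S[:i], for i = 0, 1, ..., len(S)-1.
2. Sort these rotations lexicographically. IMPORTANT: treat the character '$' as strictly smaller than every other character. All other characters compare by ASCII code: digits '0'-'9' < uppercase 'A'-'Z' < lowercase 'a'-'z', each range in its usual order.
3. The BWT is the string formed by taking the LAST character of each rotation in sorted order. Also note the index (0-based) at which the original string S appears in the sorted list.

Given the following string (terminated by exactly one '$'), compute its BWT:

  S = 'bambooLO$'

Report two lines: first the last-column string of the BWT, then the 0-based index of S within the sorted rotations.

Answer: OoLb$maob
4

Derivation:
All 9 rotations (rotation i = S[i:]+S[:i]):
  rot[0] = bambooLO$
  rot[1] = ambooLO$b
  rot[2] = mbooLO$ba
  rot[3] = booLO$bam
  rot[4] = ooLO$bamb
  rot[5] = oLO$bambo
  rot[6] = LO$bamboo
  rot[7] = O$bambooL
  rot[8] = $bambooLO
Sorted (with $ < everything):
  sorted[0] = $bambooLO  (last char: 'O')
  sorted[1] = LO$bamboo  (last char: 'o')
  sorted[2] = O$bambooL  (last char: 'L')
  sorted[3] = ambooLO$b  (last char: 'b')
  sorted[4] = bambooLO$  (last char: '$')
  sorted[5] = booLO$bam  (last char: 'm')
  sorted[6] = mbooLO$ba  (last char: 'a')
  sorted[7] = oLO$bambo  (last char: 'o')
  sorted[8] = ooLO$bamb  (last char: 'b')
Last column: OoLb$maob
Original string S is at sorted index 4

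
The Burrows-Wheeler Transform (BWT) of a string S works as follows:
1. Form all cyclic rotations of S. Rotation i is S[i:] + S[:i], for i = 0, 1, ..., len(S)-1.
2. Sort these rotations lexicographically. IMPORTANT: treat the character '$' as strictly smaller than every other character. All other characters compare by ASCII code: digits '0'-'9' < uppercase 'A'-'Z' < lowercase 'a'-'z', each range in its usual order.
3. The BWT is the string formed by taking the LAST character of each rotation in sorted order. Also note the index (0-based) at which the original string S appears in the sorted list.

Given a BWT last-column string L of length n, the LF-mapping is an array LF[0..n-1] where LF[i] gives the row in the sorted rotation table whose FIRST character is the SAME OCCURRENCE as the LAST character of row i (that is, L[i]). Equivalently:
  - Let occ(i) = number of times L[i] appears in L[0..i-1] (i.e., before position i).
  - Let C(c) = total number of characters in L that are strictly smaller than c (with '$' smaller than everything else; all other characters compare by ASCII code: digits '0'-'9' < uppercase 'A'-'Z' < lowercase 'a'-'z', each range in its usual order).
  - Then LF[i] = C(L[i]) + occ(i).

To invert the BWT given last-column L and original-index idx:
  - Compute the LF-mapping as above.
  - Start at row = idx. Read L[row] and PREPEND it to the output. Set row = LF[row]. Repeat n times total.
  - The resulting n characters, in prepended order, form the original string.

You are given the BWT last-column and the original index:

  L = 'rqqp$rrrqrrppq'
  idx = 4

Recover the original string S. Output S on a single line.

LF mapping: 8 4 5 1 0 9 10 11 6 12 13 2 3 7
Walk LF starting at row 4, prepending L[row]:
  step 1: row=4, L[4]='$', prepend. Next row=LF[4]=0
  step 2: row=0, L[0]='r', prepend. Next row=LF[0]=8
  step 3: row=8, L[8]='q', prepend. Next row=LF[8]=6
  step 4: row=6, L[6]='r', prepend. Next row=LF[6]=10
  step 5: row=10, L[10]='r', prepend. Next row=LF[10]=13
  step 6: row=13, L[13]='q', prepend. Next row=LF[13]=7
  step 7: row=7, L[7]='r', prepend. Next row=LF[7]=11
  step 8: row=11, L[11]='p', prepend. Next row=LF[11]=2
  step 9: row=2, L[2]='q', prepend. Next row=LF[2]=5
  step 10: row=5, L[5]='r', prepend. Next row=LF[5]=9
  step 11: row=9, L[9]='r', prepend. Next row=LF[9]=12
  step 12: row=12, L[12]='p', prepend. Next row=LF[12]=3
  step 13: row=3, L[3]='p', prepend. Next row=LF[3]=1
  step 14: row=1, L[1]='q', prepend. Next row=LF[1]=4
Reversed output: qpprrqprqrrqr$

Answer: qpprrqprqrrqr$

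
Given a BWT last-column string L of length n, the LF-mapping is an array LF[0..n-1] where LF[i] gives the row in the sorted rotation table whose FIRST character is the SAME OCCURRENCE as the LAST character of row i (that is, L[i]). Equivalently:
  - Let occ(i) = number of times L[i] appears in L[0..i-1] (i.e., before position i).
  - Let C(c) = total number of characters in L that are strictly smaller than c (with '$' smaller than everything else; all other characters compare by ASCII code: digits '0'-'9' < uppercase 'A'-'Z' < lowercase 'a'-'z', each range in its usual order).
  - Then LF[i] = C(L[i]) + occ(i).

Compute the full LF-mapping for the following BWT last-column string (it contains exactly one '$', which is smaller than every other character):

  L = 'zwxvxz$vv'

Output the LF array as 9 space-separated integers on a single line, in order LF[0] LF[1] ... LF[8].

Char counts: '$':1, 'v':3, 'w':1, 'x':2, 'z':2
C (first-col start): C('$')=0, C('v')=1, C('w')=4, C('x')=5, C('z')=7
L[0]='z': occ=0, LF[0]=C('z')+0=7+0=7
L[1]='w': occ=0, LF[1]=C('w')+0=4+0=4
L[2]='x': occ=0, LF[2]=C('x')+0=5+0=5
L[3]='v': occ=0, LF[3]=C('v')+0=1+0=1
L[4]='x': occ=1, LF[4]=C('x')+1=5+1=6
L[5]='z': occ=1, LF[5]=C('z')+1=7+1=8
L[6]='$': occ=0, LF[6]=C('$')+0=0+0=0
L[7]='v': occ=1, LF[7]=C('v')+1=1+1=2
L[8]='v': occ=2, LF[8]=C('v')+2=1+2=3

Answer: 7 4 5 1 6 8 0 2 3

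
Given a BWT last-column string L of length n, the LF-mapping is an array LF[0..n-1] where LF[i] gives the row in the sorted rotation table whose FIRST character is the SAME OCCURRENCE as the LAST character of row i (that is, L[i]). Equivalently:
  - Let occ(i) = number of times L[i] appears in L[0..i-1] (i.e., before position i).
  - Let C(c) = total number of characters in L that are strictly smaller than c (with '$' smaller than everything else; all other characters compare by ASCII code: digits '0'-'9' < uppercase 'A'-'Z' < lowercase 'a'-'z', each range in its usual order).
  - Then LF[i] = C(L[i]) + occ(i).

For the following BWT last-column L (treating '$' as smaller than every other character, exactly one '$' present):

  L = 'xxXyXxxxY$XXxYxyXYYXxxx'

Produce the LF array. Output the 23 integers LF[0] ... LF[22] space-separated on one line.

Char counts: '$':1, 'X':6, 'Y':4, 'x':10, 'y':2
C (first-col start): C('$')=0, C('X')=1, C('Y')=7, C('x')=11, C('y')=21
L[0]='x': occ=0, LF[0]=C('x')+0=11+0=11
L[1]='x': occ=1, LF[1]=C('x')+1=11+1=12
L[2]='X': occ=0, LF[2]=C('X')+0=1+0=1
L[3]='y': occ=0, LF[3]=C('y')+0=21+0=21
L[4]='X': occ=1, LF[4]=C('X')+1=1+1=2
L[5]='x': occ=2, LF[5]=C('x')+2=11+2=13
L[6]='x': occ=3, LF[6]=C('x')+3=11+3=14
L[7]='x': occ=4, LF[7]=C('x')+4=11+4=15
L[8]='Y': occ=0, LF[8]=C('Y')+0=7+0=7
L[9]='$': occ=0, LF[9]=C('$')+0=0+0=0
L[10]='X': occ=2, LF[10]=C('X')+2=1+2=3
L[11]='X': occ=3, LF[11]=C('X')+3=1+3=4
L[12]='x': occ=5, LF[12]=C('x')+5=11+5=16
L[13]='Y': occ=1, LF[13]=C('Y')+1=7+1=8
L[14]='x': occ=6, LF[14]=C('x')+6=11+6=17
L[15]='y': occ=1, LF[15]=C('y')+1=21+1=22
L[16]='X': occ=4, LF[16]=C('X')+4=1+4=5
L[17]='Y': occ=2, LF[17]=C('Y')+2=7+2=9
L[18]='Y': occ=3, LF[18]=C('Y')+3=7+3=10
L[19]='X': occ=5, LF[19]=C('X')+5=1+5=6
L[20]='x': occ=7, LF[20]=C('x')+7=11+7=18
L[21]='x': occ=8, LF[21]=C('x')+8=11+8=19
L[22]='x': occ=9, LF[22]=C('x')+9=11+9=20

Answer: 11 12 1 21 2 13 14 15 7 0 3 4 16 8 17 22 5 9 10 6 18 19 20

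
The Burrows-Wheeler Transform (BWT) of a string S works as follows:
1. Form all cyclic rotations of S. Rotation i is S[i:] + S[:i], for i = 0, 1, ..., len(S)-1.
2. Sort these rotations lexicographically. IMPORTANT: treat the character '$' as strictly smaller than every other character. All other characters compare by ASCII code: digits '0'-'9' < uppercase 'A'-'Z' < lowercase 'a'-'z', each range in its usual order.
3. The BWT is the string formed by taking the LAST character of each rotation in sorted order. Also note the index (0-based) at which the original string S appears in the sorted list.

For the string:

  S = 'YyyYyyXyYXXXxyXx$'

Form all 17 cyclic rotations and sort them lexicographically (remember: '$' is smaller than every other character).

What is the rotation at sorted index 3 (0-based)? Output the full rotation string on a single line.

Answer: Xx$YyyYyyXyYXXXxy

Derivation:
All 17 rotations (rotation i = S[i:]+S[:i]):
  rot[0] = YyyYyyXyYXXXxyXx$
  rot[1] = yyYyyXyYXXXxyXx$Y
  rot[2] = yYyyXyYXXXxyXx$Yy
  rot[3] = YyyXyYXXXxyXx$Yyy
  rot[4] = yyXyYXXXxyXx$YyyY
  rot[5] = yXyYXXXxyXx$YyyYy
  rot[6] = XyYXXXxyXx$YyyYyy
  rot[7] = yYXXXxyXx$YyyYyyX
  rot[8] = YXXXxyXx$YyyYyyXy
  rot[9] = XXXxyXx$YyyYyyXyY
  rot[10] = XXxyXx$YyyYyyXyYX
  rot[11] = XxyXx$YyyYyyXyYXX
  rot[12] = xyXx$YyyYyyXyYXXX
  rot[13] = yXx$YyyYyyXyYXXXx
  rot[14] = Xx$YyyYyyXyYXXXxy
  rot[15] = x$YyyYyyXyYXXXxyX
  rot[16] = $YyyYyyXyYXXXxyXx
Sorted (with $ < everything):
  sorted[0] = $YyyYyyXyYXXXxyXx
  sorted[1] = XXXxyXx$YyyYyyXyY
  sorted[2] = XXxyXx$YyyYyyXyYX
  sorted[3] = Xx$YyyYyyXyYXXXxy
  sorted[4] = XxyXx$YyyYyyXyYXX
  sorted[5] = XyYXXXxyXx$YyyYyy
  sorted[6] = YXXXxyXx$YyyYyyXy
  sorted[7] = YyyXyYXXXxyXx$Yyy
  sorted[8] = YyyYyyXyYXXXxyXx$
  sorted[9] = x$YyyYyyXyYXXXxyX
  sorted[10] = xyXx$YyyYyyXyYXXX
  sorted[11] = yXx$YyyYyyXyYXXXx
  sorted[12] = yXyYXXXxyXx$YyyYy
  sorted[13] = yYXXXxyXx$YyyYyyX
  sorted[14] = yYyyXyYXXXxyXx$Yy
  sorted[15] = yyXyYXXXxyXx$YyyY
  sorted[16] = yyYyyXyYXXXxyXx$Y
sorted[3] = Xx$YyyYyyXyYXXXxy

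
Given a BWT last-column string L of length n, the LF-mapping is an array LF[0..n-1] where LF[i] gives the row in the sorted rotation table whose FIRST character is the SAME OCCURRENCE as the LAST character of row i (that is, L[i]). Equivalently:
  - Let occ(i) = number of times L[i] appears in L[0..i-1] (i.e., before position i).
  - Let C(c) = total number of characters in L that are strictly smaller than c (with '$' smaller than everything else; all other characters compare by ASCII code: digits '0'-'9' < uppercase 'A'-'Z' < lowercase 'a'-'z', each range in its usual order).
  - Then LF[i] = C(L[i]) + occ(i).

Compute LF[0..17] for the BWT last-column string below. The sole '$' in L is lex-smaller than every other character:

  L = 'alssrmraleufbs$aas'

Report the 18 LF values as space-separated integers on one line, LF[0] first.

Answer: 1 8 13 14 11 10 12 2 9 6 17 7 5 15 0 3 4 16

Derivation:
Char counts: '$':1, 'a':4, 'b':1, 'e':1, 'f':1, 'l':2, 'm':1, 'r':2, 's':4, 'u':1
C (first-col start): C('$')=0, C('a')=1, C('b')=5, C('e')=6, C('f')=7, C('l')=8, C('m')=10, C('r')=11, C('s')=13, C('u')=17
L[0]='a': occ=0, LF[0]=C('a')+0=1+0=1
L[1]='l': occ=0, LF[1]=C('l')+0=8+0=8
L[2]='s': occ=0, LF[2]=C('s')+0=13+0=13
L[3]='s': occ=1, LF[3]=C('s')+1=13+1=14
L[4]='r': occ=0, LF[4]=C('r')+0=11+0=11
L[5]='m': occ=0, LF[5]=C('m')+0=10+0=10
L[6]='r': occ=1, LF[6]=C('r')+1=11+1=12
L[7]='a': occ=1, LF[7]=C('a')+1=1+1=2
L[8]='l': occ=1, LF[8]=C('l')+1=8+1=9
L[9]='e': occ=0, LF[9]=C('e')+0=6+0=6
L[10]='u': occ=0, LF[10]=C('u')+0=17+0=17
L[11]='f': occ=0, LF[11]=C('f')+0=7+0=7
L[12]='b': occ=0, LF[12]=C('b')+0=5+0=5
L[13]='s': occ=2, LF[13]=C('s')+2=13+2=15
L[14]='$': occ=0, LF[14]=C('$')+0=0+0=0
L[15]='a': occ=2, LF[15]=C('a')+2=1+2=3
L[16]='a': occ=3, LF[16]=C('a')+3=1+3=4
L[17]='s': occ=3, LF[17]=C('s')+3=13+3=16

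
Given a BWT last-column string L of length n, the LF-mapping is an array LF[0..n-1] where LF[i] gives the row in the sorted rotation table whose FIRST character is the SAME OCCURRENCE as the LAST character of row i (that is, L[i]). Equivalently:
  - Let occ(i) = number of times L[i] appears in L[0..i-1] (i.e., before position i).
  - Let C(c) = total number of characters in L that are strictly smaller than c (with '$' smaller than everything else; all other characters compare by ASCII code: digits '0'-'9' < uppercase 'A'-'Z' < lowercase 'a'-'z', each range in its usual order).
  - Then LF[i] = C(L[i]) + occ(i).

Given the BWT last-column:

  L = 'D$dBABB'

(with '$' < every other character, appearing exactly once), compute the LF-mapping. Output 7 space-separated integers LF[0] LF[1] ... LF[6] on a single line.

Answer: 5 0 6 2 1 3 4

Derivation:
Char counts: '$':1, 'A':1, 'B':3, 'D':1, 'd':1
C (first-col start): C('$')=0, C('A')=1, C('B')=2, C('D')=5, C('d')=6
L[0]='D': occ=0, LF[0]=C('D')+0=5+0=5
L[1]='$': occ=0, LF[1]=C('$')+0=0+0=0
L[2]='d': occ=0, LF[2]=C('d')+0=6+0=6
L[3]='B': occ=0, LF[3]=C('B')+0=2+0=2
L[4]='A': occ=0, LF[4]=C('A')+0=1+0=1
L[5]='B': occ=1, LF[5]=C('B')+1=2+1=3
L[6]='B': occ=2, LF[6]=C('B')+2=2+2=4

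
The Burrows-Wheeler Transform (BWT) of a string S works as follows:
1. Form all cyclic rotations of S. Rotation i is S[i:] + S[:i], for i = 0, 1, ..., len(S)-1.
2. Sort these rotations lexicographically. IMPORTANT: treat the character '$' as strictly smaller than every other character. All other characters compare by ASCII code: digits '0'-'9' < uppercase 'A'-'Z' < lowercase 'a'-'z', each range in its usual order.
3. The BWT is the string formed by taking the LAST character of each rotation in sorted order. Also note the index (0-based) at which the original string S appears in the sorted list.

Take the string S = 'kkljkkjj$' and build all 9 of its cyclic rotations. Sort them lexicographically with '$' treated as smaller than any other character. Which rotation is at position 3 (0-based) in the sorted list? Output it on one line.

Answer: jkkjj$kkl

Derivation:
All 9 rotations (rotation i = S[i:]+S[:i]):
  rot[0] = kkljkkjj$
  rot[1] = kljkkjj$k
  rot[2] = ljkkjj$kk
  rot[3] = jkkjj$kkl
  rot[4] = kkjj$kklj
  rot[5] = kjj$kkljk
  rot[6] = jj$kkljkk
  rot[7] = j$kkljkkj
  rot[8] = $kkljkkjj
Sorted (with $ < everything):
  sorted[0] = $kkljkkjj
  sorted[1] = j$kkljkkj
  sorted[2] = jj$kkljkk
  sorted[3] = jkkjj$kkl
  sorted[4] = kjj$kkljk
  sorted[5] = kkjj$kklj
  sorted[6] = kkljkkjj$
  sorted[7] = kljkkjj$k
  sorted[8] = ljkkjj$kk
sorted[3] = jkkjj$kkl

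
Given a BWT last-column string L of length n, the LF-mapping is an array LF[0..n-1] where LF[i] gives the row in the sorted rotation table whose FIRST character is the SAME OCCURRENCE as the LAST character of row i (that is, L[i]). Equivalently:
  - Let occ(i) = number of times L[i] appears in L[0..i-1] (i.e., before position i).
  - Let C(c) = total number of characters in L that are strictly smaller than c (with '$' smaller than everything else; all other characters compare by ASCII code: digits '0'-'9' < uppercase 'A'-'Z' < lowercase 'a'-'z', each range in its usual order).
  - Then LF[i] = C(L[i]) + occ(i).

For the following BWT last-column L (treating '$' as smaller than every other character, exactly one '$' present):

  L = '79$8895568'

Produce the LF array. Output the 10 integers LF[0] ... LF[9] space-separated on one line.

Answer: 4 8 0 5 6 9 1 2 3 7

Derivation:
Char counts: '$':1, '5':2, '6':1, '7':1, '8':3, '9':2
C (first-col start): C('$')=0, C('5')=1, C('6')=3, C('7')=4, C('8')=5, C('9')=8
L[0]='7': occ=0, LF[0]=C('7')+0=4+0=4
L[1]='9': occ=0, LF[1]=C('9')+0=8+0=8
L[2]='$': occ=0, LF[2]=C('$')+0=0+0=0
L[3]='8': occ=0, LF[3]=C('8')+0=5+0=5
L[4]='8': occ=1, LF[4]=C('8')+1=5+1=6
L[5]='9': occ=1, LF[5]=C('9')+1=8+1=9
L[6]='5': occ=0, LF[6]=C('5')+0=1+0=1
L[7]='5': occ=1, LF[7]=C('5')+1=1+1=2
L[8]='6': occ=0, LF[8]=C('6')+0=3+0=3
L[9]='8': occ=2, LF[9]=C('8')+2=5+2=7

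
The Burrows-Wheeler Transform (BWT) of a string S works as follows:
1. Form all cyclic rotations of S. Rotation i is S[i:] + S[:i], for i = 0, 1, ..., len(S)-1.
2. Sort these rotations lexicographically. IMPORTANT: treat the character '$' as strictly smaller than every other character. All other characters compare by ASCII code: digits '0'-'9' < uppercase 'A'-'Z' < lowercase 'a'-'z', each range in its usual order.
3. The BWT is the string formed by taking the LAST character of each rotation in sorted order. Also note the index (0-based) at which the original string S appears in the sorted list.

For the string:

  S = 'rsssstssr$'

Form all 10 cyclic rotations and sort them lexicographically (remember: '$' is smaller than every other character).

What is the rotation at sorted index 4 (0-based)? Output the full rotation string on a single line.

Answer: ssr$rsssst

Derivation:
All 10 rotations (rotation i = S[i:]+S[:i]):
  rot[0] = rsssstssr$
  rot[1] = sssstssr$r
  rot[2] = ssstssr$rs
  rot[3] = sstssr$rss
  rot[4] = stssr$rsss
  rot[5] = tssr$rssss
  rot[6] = ssr$rsssst
  rot[7] = sr$rssssts
  rot[8] = r$rsssstss
  rot[9] = $rsssstssr
Sorted (with $ < everything):
  sorted[0] = $rsssstssr
  sorted[1] = r$rsssstss
  sorted[2] = rsssstssr$
  sorted[3] = sr$rssssts
  sorted[4] = ssr$rsssst
  sorted[5] = sssstssr$r
  sorted[6] = ssstssr$rs
  sorted[7] = sstssr$rss
  sorted[8] = stssr$rsss
  sorted[9] = tssr$rssss
sorted[4] = ssr$rsssst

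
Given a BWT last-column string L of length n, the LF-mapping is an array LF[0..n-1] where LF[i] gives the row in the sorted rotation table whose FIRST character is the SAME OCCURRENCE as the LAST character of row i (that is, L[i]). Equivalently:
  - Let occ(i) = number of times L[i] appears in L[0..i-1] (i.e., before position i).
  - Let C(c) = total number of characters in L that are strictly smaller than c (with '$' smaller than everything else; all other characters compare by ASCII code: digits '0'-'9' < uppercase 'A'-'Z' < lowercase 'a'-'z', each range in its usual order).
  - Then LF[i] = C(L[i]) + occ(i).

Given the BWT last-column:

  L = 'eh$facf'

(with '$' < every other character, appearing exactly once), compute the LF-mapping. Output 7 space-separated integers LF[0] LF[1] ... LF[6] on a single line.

Char counts: '$':1, 'a':1, 'c':1, 'e':1, 'f':2, 'h':1
C (first-col start): C('$')=0, C('a')=1, C('c')=2, C('e')=3, C('f')=4, C('h')=6
L[0]='e': occ=0, LF[0]=C('e')+0=3+0=3
L[1]='h': occ=0, LF[1]=C('h')+0=6+0=6
L[2]='$': occ=0, LF[2]=C('$')+0=0+0=0
L[3]='f': occ=0, LF[3]=C('f')+0=4+0=4
L[4]='a': occ=0, LF[4]=C('a')+0=1+0=1
L[5]='c': occ=0, LF[5]=C('c')+0=2+0=2
L[6]='f': occ=1, LF[6]=C('f')+1=4+1=5

Answer: 3 6 0 4 1 2 5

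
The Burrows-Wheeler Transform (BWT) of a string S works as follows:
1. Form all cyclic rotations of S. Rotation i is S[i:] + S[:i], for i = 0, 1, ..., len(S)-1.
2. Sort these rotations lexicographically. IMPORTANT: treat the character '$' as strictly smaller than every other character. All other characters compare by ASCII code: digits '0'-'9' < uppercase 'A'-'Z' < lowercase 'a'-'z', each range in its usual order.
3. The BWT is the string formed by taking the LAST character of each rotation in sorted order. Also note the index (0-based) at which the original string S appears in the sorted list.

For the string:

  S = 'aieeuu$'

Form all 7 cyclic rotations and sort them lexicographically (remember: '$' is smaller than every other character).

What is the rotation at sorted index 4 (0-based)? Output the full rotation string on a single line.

All 7 rotations (rotation i = S[i:]+S[:i]):
  rot[0] = aieeuu$
  rot[1] = ieeuu$a
  rot[2] = eeuu$ai
  rot[3] = euu$aie
  rot[4] = uu$aiee
  rot[5] = u$aieeu
  rot[6] = $aieeuu
Sorted (with $ < everything):
  sorted[0] = $aieeuu
  sorted[1] = aieeuu$
  sorted[2] = eeuu$ai
  sorted[3] = euu$aie
  sorted[4] = ieeuu$a
  sorted[5] = u$aieeu
  sorted[6] = uu$aiee
sorted[4] = ieeuu$a

Answer: ieeuu$a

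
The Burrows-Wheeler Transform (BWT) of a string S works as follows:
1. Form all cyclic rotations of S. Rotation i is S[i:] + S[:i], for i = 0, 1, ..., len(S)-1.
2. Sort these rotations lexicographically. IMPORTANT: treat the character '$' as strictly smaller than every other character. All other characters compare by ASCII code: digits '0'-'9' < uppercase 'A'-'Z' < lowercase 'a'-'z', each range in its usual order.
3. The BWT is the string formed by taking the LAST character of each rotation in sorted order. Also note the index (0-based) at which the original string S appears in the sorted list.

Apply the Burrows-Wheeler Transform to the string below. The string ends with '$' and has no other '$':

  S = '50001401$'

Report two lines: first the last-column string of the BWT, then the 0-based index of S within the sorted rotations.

Answer: 15040001$
8

Derivation:
All 9 rotations (rotation i = S[i:]+S[:i]):
  rot[0] = 50001401$
  rot[1] = 0001401$5
  rot[2] = 001401$50
  rot[3] = 01401$500
  rot[4] = 1401$5000
  rot[5] = 401$50001
  rot[6] = 01$500014
  rot[7] = 1$5000140
  rot[8] = $50001401
Sorted (with $ < everything):
  sorted[0] = $50001401  (last char: '1')
  sorted[1] = 0001401$5  (last char: '5')
  sorted[2] = 001401$50  (last char: '0')
  sorted[3] = 01$500014  (last char: '4')
  sorted[4] = 01401$500  (last char: '0')
  sorted[5] = 1$5000140  (last char: '0')
  sorted[6] = 1401$5000  (last char: '0')
  sorted[7] = 401$50001  (last char: '1')
  sorted[8] = 50001401$  (last char: '$')
Last column: 15040001$
Original string S is at sorted index 8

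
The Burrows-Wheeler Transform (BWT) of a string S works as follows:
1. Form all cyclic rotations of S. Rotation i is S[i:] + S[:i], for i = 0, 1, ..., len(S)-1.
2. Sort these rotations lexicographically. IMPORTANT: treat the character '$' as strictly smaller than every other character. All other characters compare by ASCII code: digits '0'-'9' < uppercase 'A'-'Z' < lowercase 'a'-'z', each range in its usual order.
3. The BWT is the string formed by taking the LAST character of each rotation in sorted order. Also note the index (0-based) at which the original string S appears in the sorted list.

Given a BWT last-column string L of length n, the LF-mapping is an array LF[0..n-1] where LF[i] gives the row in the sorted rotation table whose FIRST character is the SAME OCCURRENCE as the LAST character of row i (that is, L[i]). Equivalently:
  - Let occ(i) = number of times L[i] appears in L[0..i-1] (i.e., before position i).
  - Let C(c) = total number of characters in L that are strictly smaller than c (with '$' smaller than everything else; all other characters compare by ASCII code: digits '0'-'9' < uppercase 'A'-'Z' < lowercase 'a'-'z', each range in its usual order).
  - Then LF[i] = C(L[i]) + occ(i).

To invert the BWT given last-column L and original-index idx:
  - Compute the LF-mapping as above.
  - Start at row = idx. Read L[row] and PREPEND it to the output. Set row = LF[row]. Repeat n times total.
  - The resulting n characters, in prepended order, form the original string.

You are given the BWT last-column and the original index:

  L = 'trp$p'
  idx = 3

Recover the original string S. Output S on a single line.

LF mapping: 4 3 1 0 2
Walk LF starting at row 3, prepending L[row]:
  step 1: row=3, L[3]='$', prepend. Next row=LF[3]=0
  step 2: row=0, L[0]='t', prepend. Next row=LF[0]=4
  step 3: row=4, L[4]='p', prepend. Next row=LF[4]=2
  step 4: row=2, L[2]='p', prepend. Next row=LF[2]=1
  step 5: row=1, L[1]='r', prepend. Next row=LF[1]=3
Reversed output: rppt$

Answer: rppt$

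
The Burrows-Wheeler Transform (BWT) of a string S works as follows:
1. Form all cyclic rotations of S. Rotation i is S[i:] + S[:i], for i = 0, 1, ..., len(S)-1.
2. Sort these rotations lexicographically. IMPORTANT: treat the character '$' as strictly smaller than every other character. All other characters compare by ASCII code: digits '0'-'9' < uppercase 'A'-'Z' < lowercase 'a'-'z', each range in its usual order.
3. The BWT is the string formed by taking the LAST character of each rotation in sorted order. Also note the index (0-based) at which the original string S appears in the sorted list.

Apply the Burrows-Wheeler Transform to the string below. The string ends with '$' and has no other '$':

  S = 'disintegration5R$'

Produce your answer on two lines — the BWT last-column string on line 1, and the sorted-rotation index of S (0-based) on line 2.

Answer: Rn5r$testdoiigina
4

Derivation:
All 17 rotations (rotation i = S[i:]+S[:i]):
  rot[0] = disintegration5R$
  rot[1] = isintegration5R$d
  rot[2] = sintegration5R$di
  rot[3] = integration5R$dis
  rot[4] = ntegration5R$disi
  rot[5] = tegration5R$disin
  rot[6] = egration5R$disint
  rot[7] = gration5R$disinte
  rot[8] = ration5R$disinteg
  rot[9] = ation5R$disintegr
  rot[10] = tion5R$disintegra
  rot[11] = ion5R$disintegrat
  rot[12] = on5R$disintegrati
  rot[13] = n5R$disintegratio
  rot[14] = 5R$disintegration
  rot[15] = R$disintegration5
  rot[16] = $disintegration5R
Sorted (with $ < everything):
  sorted[0] = $disintegration5R  (last char: 'R')
  sorted[1] = 5R$disintegration  (last char: 'n')
  sorted[2] = R$disintegration5  (last char: '5')
  sorted[3] = ation5R$disintegr  (last char: 'r')
  sorted[4] = disintegration5R$  (last char: '$')
  sorted[5] = egration5R$disint  (last char: 't')
  sorted[6] = gration5R$disinte  (last char: 'e')
  sorted[7] = integration5R$dis  (last char: 's')
  sorted[8] = ion5R$disintegrat  (last char: 't')
  sorted[9] = isintegration5R$d  (last char: 'd')
  sorted[10] = n5R$disintegratio  (last char: 'o')
  sorted[11] = ntegration5R$disi  (last char: 'i')
  sorted[12] = on5R$disintegrati  (last char: 'i')
  sorted[13] = ration5R$disinteg  (last char: 'g')
  sorted[14] = sintegration5R$di  (last char: 'i')
  sorted[15] = tegration5R$disin  (last char: 'n')
  sorted[16] = tion5R$disintegra  (last char: 'a')
Last column: Rn5r$testdoiigina
Original string S is at sorted index 4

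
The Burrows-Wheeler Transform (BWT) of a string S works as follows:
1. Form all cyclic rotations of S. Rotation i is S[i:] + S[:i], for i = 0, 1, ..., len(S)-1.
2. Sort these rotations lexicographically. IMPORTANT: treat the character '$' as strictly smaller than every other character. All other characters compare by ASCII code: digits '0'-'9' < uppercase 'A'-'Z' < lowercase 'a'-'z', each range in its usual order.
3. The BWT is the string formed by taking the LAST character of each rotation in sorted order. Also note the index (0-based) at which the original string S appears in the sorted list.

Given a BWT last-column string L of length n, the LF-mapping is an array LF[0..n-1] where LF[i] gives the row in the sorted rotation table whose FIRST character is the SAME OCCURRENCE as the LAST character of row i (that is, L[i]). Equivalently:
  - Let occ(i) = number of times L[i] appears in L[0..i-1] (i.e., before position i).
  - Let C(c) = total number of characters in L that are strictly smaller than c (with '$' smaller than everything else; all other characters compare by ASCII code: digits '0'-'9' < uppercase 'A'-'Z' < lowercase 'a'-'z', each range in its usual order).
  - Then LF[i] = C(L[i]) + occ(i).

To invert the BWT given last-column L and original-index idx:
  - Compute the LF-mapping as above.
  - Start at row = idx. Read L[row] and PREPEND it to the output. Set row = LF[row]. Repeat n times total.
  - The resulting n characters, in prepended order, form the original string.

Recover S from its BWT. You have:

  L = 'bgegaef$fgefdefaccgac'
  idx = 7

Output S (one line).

LF mapping: 4 17 9 18 1 10 13 0 14 19 11 15 8 12 16 2 5 6 20 3 7
Walk LF starting at row 7, prepending L[row]:
  step 1: row=7, L[7]='$', prepend. Next row=LF[7]=0
  step 2: row=0, L[0]='b', prepend. Next row=LF[0]=4
  step 3: row=4, L[4]='a', prepend. Next row=LF[4]=1
  step 4: row=1, L[1]='g', prepend. Next row=LF[1]=17
  step 5: row=17, L[17]='c', prepend. Next row=LF[17]=6
  step 6: row=6, L[6]='f', prepend. Next row=LF[6]=13
  step 7: row=13, L[13]='e', prepend. Next row=LF[13]=12
  step 8: row=12, L[12]='d', prepend. Next row=LF[12]=8
  step 9: row=8, L[8]='f', prepend. Next row=LF[8]=14
  step 10: row=14, L[14]='f', prepend. Next row=LF[14]=16
  step 11: row=16, L[16]='c', prepend. Next row=LF[16]=5
  step 12: row=5, L[5]='e', prepend. Next row=LF[5]=10
  step 13: row=10, L[10]='e', prepend. Next row=LF[10]=11
  step 14: row=11, L[11]='f', prepend. Next row=LF[11]=15
  step 15: row=15, L[15]='a', prepend. Next row=LF[15]=2
  step 16: row=2, L[2]='e', prepend. Next row=LF[2]=9
  step 17: row=9, L[9]='g', prepend. Next row=LF[9]=19
  step 18: row=19, L[19]='a', prepend. Next row=LF[19]=3
  step 19: row=3, L[3]='g', prepend. Next row=LF[3]=18
  step 20: row=18, L[18]='g', prepend. Next row=LF[18]=20
  step 21: row=20, L[20]='c', prepend. Next row=LF[20]=7
Reversed output: cggageafeecffdefcgab$

Answer: cggageafeecffdefcgab$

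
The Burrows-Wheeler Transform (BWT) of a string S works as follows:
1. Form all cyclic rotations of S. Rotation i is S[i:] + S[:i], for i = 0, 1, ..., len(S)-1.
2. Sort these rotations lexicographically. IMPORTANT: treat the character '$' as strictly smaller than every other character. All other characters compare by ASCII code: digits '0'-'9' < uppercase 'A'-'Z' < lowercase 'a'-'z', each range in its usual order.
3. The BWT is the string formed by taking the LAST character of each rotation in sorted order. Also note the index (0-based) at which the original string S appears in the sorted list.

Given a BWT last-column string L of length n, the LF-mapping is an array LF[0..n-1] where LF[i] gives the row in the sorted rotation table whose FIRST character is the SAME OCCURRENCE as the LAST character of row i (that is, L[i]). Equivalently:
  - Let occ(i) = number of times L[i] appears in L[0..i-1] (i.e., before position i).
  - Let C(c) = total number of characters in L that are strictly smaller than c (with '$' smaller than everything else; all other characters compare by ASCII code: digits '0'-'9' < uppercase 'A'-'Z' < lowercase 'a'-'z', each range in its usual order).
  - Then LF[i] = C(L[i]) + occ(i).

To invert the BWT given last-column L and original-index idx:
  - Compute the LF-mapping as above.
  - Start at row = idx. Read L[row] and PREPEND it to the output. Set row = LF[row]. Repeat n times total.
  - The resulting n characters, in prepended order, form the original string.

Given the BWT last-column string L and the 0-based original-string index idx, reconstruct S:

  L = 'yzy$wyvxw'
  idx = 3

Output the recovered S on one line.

Answer: wzvywxyy$

Derivation:
LF mapping: 5 8 6 0 2 7 1 4 3
Walk LF starting at row 3, prepending L[row]:
  step 1: row=3, L[3]='$', prepend. Next row=LF[3]=0
  step 2: row=0, L[0]='y', prepend. Next row=LF[0]=5
  step 3: row=5, L[5]='y', prepend. Next row=LF[5]=7
  step 4: row=7, L[7]='x', prepend. Next row=LF[7]=4
  step 5: row=4, L[4]='w', prepend. Next row=LF[4]=2
  step 6: row=2, L[2]='y', prepend. Next row=LF[2]=6
  step 7: row=6, L[6]='v', prepend. Next row=LF[6]=1
  step 8: row=1, L[1]='z', prepend. Next row=LF[1]=8
  step 9: row=8, L[8]='w', prepend. Next row=LF[8]=3
Reversed output: wzvywxyy$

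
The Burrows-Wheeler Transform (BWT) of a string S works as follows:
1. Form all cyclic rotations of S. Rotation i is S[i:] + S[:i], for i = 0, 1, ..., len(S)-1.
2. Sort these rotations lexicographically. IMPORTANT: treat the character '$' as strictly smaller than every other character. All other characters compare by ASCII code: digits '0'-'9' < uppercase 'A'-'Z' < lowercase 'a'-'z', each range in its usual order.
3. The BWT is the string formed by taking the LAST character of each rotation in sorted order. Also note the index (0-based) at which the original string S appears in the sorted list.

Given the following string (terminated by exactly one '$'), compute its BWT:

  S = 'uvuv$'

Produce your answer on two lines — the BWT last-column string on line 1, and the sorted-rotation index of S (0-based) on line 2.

Answer: vv$uu
2

Derivation:
All 5 rotations (rotation i = S[i:]+S[:i]):
  rot[0] = uvuv$
  rot[1] = vuv$u
  rot[2] = uv$uv
  rot[3] = v$uvu
  rot[4] = $uvuv
Sorted (with $ < everything):
  sorted[0] = $uvuv  (last char: 'v')
  sorted[1] = uv$uv  (last char: 'v')
  sorted[2] = uvuv$  (last char: '$')
  sorted[3] = v$uvu  (last char: 'u')
  sorted[4] = vuv$u  (last char: 'u')
Last column: vv$uu
Original string S is at sorted index 2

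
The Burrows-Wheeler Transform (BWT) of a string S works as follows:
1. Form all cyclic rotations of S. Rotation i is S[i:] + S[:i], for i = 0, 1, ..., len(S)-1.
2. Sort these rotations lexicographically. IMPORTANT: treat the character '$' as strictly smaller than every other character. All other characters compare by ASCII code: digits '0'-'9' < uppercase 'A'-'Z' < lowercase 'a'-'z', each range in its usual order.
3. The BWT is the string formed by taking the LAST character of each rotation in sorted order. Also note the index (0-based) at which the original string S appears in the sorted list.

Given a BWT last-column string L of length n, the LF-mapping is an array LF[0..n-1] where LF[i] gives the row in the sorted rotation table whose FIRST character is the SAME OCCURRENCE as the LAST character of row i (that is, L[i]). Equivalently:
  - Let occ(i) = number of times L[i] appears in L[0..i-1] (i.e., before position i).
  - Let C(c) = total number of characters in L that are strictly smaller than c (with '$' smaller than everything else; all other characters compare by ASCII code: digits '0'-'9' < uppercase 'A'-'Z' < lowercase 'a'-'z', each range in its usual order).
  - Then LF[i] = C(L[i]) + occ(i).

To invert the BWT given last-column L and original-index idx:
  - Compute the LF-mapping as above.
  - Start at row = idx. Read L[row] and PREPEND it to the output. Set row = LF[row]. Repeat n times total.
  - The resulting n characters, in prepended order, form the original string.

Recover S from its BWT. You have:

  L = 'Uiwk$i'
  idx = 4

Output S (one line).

Answer: kiwiU$

Derivation:
LF mapping: 1 2 5 4 0 3
Walk LF starting at row 4, prepending L[row]:
  step 1: row=4, L[4]='$', prepend. Next row=LF[4]=0
  step 2: row=0, L[0]='U', prepend. Next row=LF[0]=1
  step 3: row=1, L[1]='i', prepend. Next row=LF[1]=2
  step 4: row=2, L[2]='w', prepend. Next row=LF[2]=5
  step 5: row=5, L[5]='i', prepend. Next row=LF[5]=3
  step 6: row=3, L[3]='k', prepend. Next row=LF[3]=4
Reversed output: kiwiU$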